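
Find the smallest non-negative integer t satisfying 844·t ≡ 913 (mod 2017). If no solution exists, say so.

gcd(844, 2017) = 1, so a unique solution mod 2017 exists.
844⁻¹ ≡ 141 (mod 2017).
t ≡ 141·913 ≡ 1662 (mod 2017).

1662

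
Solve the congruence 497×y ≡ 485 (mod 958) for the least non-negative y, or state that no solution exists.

639

gcd(497, 958) = 1, so a unique solution mod 958 exists.
497⁻¹ ≡ 825 (mod 958).
y ≡ 825×485 ≡ 639 (mod 958).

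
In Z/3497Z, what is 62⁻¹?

Apply the Euclidean algorithm and back-substitute:
3497 = 56*62 + 25
62 = 2*25 + 12
25 = 2*12 + 1
12 = 12*1 + 0
gcd(62, 3497) = 1, so the inverse exists.
Bézout: 1 = 5*3497 − 282*62.
So 62⁻¹ ≡ −282 ≡ 3215 (mod 3497).

3215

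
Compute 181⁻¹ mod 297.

297 = 1·181 + 116
181 = 1·116 + 65
116 = 1·65 + 51
65 = 1·51 + 14
51 = 3·14 + 9
14 = 1·9 + 5
9 = 1·5 + 4
5 = 1·4 + 1
4 = 4·1 + 0
gcd(181, 297) = 1, so the inverse exists.
Back-substitute for 1:
1 = 1·5 − 1·4
  = −1·9 + 2·5
  = 2·14 − 3·9
  = −3·51 + 11·14
  = 11·65 − 14·51
  = −14·116 + 25·65
  = 25·181 − 39·116
  = −39·297 + 64·181
So 181⁻¹ ≡ 64 (mod 297).

64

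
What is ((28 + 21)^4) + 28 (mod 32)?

29

28 + 21 = 49 ≡ 17 (mod 32)
(17)^4 ≡ 1 (mod 32)
1 + 28 = 29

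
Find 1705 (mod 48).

1705 = 35*48 + 25, so 1705 ≡ 25 (mod 48).

25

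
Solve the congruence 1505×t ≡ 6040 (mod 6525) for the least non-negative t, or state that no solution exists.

gcd(1505, 6525) = 5, and 5 | 6040, so solutions exist.
Divide through by 5: 301×t = 1208 (mod 1305).
301⁻¹ ≡ 646 (mod 1305).
t ≡ 646×1208 ≡ 1283 (mod 1305).
The smallest non-negative solution is t = 1283.

1283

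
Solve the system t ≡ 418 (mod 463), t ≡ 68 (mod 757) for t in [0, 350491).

284700

463⁻¹ mod 757: 463×327 ≡ 1 (mod 757), so 463⁻¹ ≡ 327.
t = 418 + 463×((68 − 418)×327 mod 757) = 418 + 463×614 = 284700.
Check: 284700 mod 463 = 418, 284700 mod 757 = 68. ✓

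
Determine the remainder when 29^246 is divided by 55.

26

By square-and-multiply:
29^1 ≡ 29 (mod 55)
29^2 ≡ 29^2 = 841 ≡ 16 (mod 55)
29^4 ≡ 16^2 = 256 ≡ 36 (mod 55)
29^8 ≡ 36^2 = 1296 ≡ 31 (mod 55)
29^16 ≡ 31^2 = 961 ≡ 26 (mod 55)
29^32 ≡ 26^2 = 676 ≡ 16 (mod 55)
29^64 ≡ 16^2 = 256 ≡ 36 (mod 55)
29^128 ≡ 36^2 = 1296 ≡ 31 (mod 55)
29^246 = 29^128 · 29^64 · 29^32 · 29^16 · 29^4 · 29^2 ≡ 31 · 36 · 16 · 26 · 36 · 16 (mod 55).
Accumulate the product:
31 · 36 = 1116 ≡ 16
16 · 16 = 256 ≡ 36
36 · 26 = 936 ≡ 1
1 · 36 = 36
36 · 16 = 576 ≡ 26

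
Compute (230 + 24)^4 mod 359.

46

230 + 24 = 254
(254)^4 ≡ 46 (mod 359)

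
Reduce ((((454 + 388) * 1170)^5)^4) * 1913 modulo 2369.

454 + 388 = 842
842 * 1170 = 985140 ≡ 2005 (mod 2369)
(2005)^5 ≡ 817 (mod 2369)
(817)^4 ≡ 1577 (mod 2369)
1577 * 1913 = 3016801 ≡ 1064 (mod 2369)

1064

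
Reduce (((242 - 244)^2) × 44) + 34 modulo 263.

242 - 244 = -2 ≡ 261 (mod 263)
(261)^2 ≡ 4 (mod 263)
4 × 44 = 176
176 + 34 = 210

210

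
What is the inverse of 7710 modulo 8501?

Run the extended Euclidean algorithm:
8501 = 1·7710 + 791
7710 = 9·791 + 591
791 = 1·591 + 200
591 = 2·200 + 191
200 = 1·191 + 9
191 = 21·9 + 2
9 = 4·2 + 1
2 = 2·1 + 0
gcd(7710, 8501) = 1, so the inverse exists.
Back-substitute for 1:
1 = 1·9 − 4·2
  = −4·191 + 85·9
  = 85·200 − 89·191
  = −89·591 + 263·200
  = 263·791 − 352·591
  = −352·7710 + 3431·791
  = 3431·8501 − 3783·7710
So 7710⁻¹ ≡ −3783 ≡ 4718 (mod 8501).

4718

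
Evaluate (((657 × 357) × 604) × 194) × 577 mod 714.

657 × 357 = 234549 ≡ 357 (mod 714)
357 × 604 = 215628 ≡ 0 (mod 714)
0 × 194 = 0
0 × 577 = 0

0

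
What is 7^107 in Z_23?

107 in binary is 1101011, i.e. 107 = 64 + 32 + 8 + 2 + 1.
7^1 ≡ 7 (mod 23)
7^2 ≡ 7^2 = 49 ≡ 3 (mod 23)
7^4 ≡ 3^2 = 9 (mod 23)
7^8 ≡ 9^2 = 81 ≡ 12 (mod 23)
7^16 ≡ 12^2 = 144 ≡ 6 (mod 23)
7^32 ≡ 6^2 = 36 ≡ 13 (mod 23)
7^64 ≡ 13^2 = 169 ≡ 8 (mod 23)
7^107 = 7^64 * 7^32 * 7^8 * 7^2 * 7^1 ≡ 8 * 13 * 12 * 3 * 7 (mod 23).
Accumulate the product:
8 * 13 = 104 ≡ 12
12 * 12 = 144 ≡ 6
6 * 3 = 18
18 * 7 = 126 ≡ 11

11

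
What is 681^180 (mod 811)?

1

Using repeated squaring:
681^1 ≡ 681 (mod 811)
681^2 ≡ 681^2 = 463761 ≡ 680 (mod 811)
681^4 ≡ 680^2 = 462400 ≡ 130 (mod 811)
681^8 ≡ 130^2 = 16900 ≡ 680 (mod 811)
681^16 ≡ 680^2 = 462400 ≡ 130 (mod 811)
681^32 ≡ 130^2 = 16900 ≡ 680 (mod 811)
681^64 ≡ 680^2 = 462400 ≡ 130 (mod 811)
681^128 ≡ 130^2 = 16900 ≡ 680 (mod 811)
681^180 = 681^128 · 681^32 · 681^16 · 681^4 ≡ 680 · 680 · 130 · 130 (mod 811).
Accumulate the product:
680 · 680 = 462400 ≡ 130
130 · 130 = 16900 ≡ 680
680 · 130 = 88400 ≡ 1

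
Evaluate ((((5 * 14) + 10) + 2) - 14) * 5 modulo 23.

18

5 * 14 = 70 ≡ 1 (mod 23)
1 + 10 = 11
11 + 2 = 13
13 - 14 = -1 ≡ 22 (mod 23)
22 * 5 = 110 ≡ 18 (mod 23)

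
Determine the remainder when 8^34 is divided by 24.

16

By square-and-multiply:
34 in binary is 100010, i.e. 34 = 32 + 2.
8^1 ≡ 8 (mod 24)
8^2 ≡ 8^2 = 64 ≡ 16 (mod 24)
8^4 ≡ 16^2 = 256 ≡ 16 (mod 24)
8^8 ≡ 16^2 = 256 ≡ 16 (mod 24)
8^16 ≡ 16^2 = 256 ≡ 16 (mod 24)
8^32 ≡ 16^2 = 256 ≡ 16 (mod 24)
8^34 = 8^32 · 8^2 ≡ 16 · 16 (mod 24).
16 · 16 = 256 ≡ 16 (mod 24).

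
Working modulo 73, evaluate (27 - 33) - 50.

17

27 - 33 = -6 ≡ 67 (mod 73)
67 - 50 = 17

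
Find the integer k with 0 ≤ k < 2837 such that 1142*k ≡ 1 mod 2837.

867

2837 = 2·1142 + 553
1142 = 2·553 + 36
553 = 15·36 + 13
36 = 2·13 + 10
13 = 1·10 + 3
10 = 3·3 + 1
3 = 3·1 + 0
gcd(1142, 2837) = 1, so the inverse exists.
Back-substitute for 1:
1 = 1·10 − 3·3
  = −3·13 + 4·10
  = 4·36 − 11·13
  = −11·553 + 169·36
  = 169·1142 − 349·553
  = −349·2837 + 867·1142
So 1142⁻¹ ≡ 867 (mod 2837).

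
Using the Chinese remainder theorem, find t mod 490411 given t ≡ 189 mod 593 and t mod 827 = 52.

363105

593⁻¹ mod 827: 593*569 ≡ 1 (mod 827), so 593⁻¹ ≡ 569.
t = 189 + 593*((52 − 189)*569 mod 827) = 189 + 593*612 = 363105.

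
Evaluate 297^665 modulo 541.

509

Compute successive squares:
665 in binary is 1010011001, i.e. 665 = 512 + 128 + 16 + 8 + 1.
297^1 ≡ 297 (mod 541)
297^2 ≡ 297^2 = 88209 ≡ 26 (mod 541)
297^4 ≡ 26^2 = 676 ≡ 135 (mod 541)
297^8 ≡ 135^2 = 18225 ≡ 372 (mod 541)
297^16 ≡ 372^2 = 138384 ≡ 429 (mod 541)
297^32 ≡ 429^2 = 184041 ≡ 101 (mod 541)
297^64 ≡ 101^2 = 10201 ≡ 463 (mod 541)
297^128 ≡ 463^2 = 214369 ≡ 133 (mod 541)
297^256 ≡ 133^2 = 17689 ≡ 377 (mod 541)
297^512 ≡ 377^2 = 142129 ≡ 387 (mod 541)
297^665 = 297^512 × 297^128 × 297^16 × 297^8 × 297^1 ≡ 387 × 133 × 429 × 372 × 297 (mod 541).
Accumulate the product:
387 × 133 = 51471 ≡ 76
76 × 429 = 32604 ≡ 144
144 × 372 = 53568 ≡ 9
9 × 297 = 2673 ≡ 509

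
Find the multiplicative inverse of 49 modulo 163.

10

Apply the Euclidean algorithm and back-substitute:
163 = 3·49 + 16
49 = 3·16 + 1
16 = 16·1 + 0
gcd(49, 163) = 1, so the inverse exists.
Bézout: 1 = −3·163 + 10·49.
So 49⁻¹ ≡ 10 (mod 163).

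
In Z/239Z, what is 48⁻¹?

Run the extended Euclidean algorithm:
239 = 4·48 + 47
48 = 1·47 + 1
47 = 47·1 + 0
gcd(48, 239) = 1, so the inverse exists.
Bézout: 1 = −1·239 + 5·48.
So 48⁻¹ ≡ 5 (mod 239).

5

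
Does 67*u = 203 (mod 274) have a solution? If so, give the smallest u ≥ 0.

93

gcd(67, 274) = 1, so a unique solution mod 274 exists.
67⁻¹ ≡ 45 (mod 274).
u ≡ 45*203 ≡ 93 (mod 274).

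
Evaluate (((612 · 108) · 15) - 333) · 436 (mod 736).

124

612 · 108 = 66096 ≡ 592 (mod 736)
592 · 15 = 8880 ≡ 48 (mod 736)
48 - 333 = -285 ≡ 451 (mod 736)
451 · 436 = 196636 ≡ 124 (mod 736)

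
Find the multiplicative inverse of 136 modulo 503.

270

Apply the Euclidean algorithm and back-substitute:
503 = 3×136 + 95
136 = 1×95 + 41
95 = 2×41 + 13
41 = 3×13 + 2
13 = 6×2 + 1
2 = 2×1 + 0
gcd(136, 503) = 1, so the inverse exists.
Bézout: 1 = 63×503 − 233×136.
So 136⁻¹ ≡ −233 ≡ 270 (mod 503).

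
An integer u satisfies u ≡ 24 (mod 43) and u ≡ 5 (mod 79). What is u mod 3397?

2217

43⁻¹ mod 79: 43×68 ≡ 1 (mod 79), so 43⁻¹ ≡ 68.
u = 24 + 43×((5 − 24)×68 mod 79) = 24 + 43×51 = 2217.
Check: 2217 mod 43 = 24, 2217 mod 79 = 5. ✓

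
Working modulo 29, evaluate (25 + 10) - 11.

25 + 10 = 35 ≡ 6 (mod 29)
6 - 11 = -5 ≡ 24 (mod 29)

24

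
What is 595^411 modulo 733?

675

411 in binary is 110011011, i.e. 411 = 256 + 128 + 16 + 8 + 2 + 1.
595^1 ≡ 595 (mod 733)
595^2 ≡ 595^2 = 354025 ≡ 719 (mod 733)
595^4 ≡ 719^2 = 516961 ≡ 196 (mod 733)
595^8 ≡ 196^2 = 38416 ≡ 300 (mod 733)
595^16 ≡ 300^2 = 90000 ≡ 574 (mod 733)
595^32 ≡ 574^2 = 329476 ≡ 359 (mod 733)
595^64 ≡ 359^2 = 128881 ≡ 606 (mod 733)
595^128 ≡ 606^2 = 367236 ≡ 3 (mod 733)
595^256 ≡ 3^2 = 9 (mod 733)
595^411 = 595^256 * 595^128 * 595^16 * 595^8 * 595^2 * 595^1 ≡ 9 * 3 * 574 * 300 * 719 * 595 (mod 733).
Accumulate the product:
9 * 3 = 27
27 * 574 = 15498 ≡ 105
105 * 300 = 31500 ≡ 714
714 * 719 = 513366 ≡ 266
266 * 595 = 158270 ≡ 675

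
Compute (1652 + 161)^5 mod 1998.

1591

1652 + 161 = 1813
(1813)^5 ≡ 1591 (mod 1998)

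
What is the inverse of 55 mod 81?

28

81 = 1·55 + 26
55 = 2·26 + 3
26 = 8·3 + 2
3 = 1·2 + 1
2 = 2·1 + 0
gcd(55, 81) = 1, so the inverse exists.
Back-substitute for 1:
1 = 1·3 − 1·2
  = −1·26 + 9·3
  = 9·55 − 19·26
  = −19·81 + 28·55
So 55⁻¹ ≡ 28 (mod 81).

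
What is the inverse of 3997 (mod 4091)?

3090

Apply the Euclidean algorithm and back-substitute:
4091 = 1·3997 + 94
3997 = 42·94 + 49
94 = 1·49 + 45
49 = 1·45 + 4
45 = 11·4 + 1
4 = 4·1 + 0
gcd(3997, 4091) = 1, so the inverse exists.
Back-substitute for 1:
1 = 1·45 − 11·4
  = −11·49 + 12·45
  = 12·94 − 23·49
  = −23·3997 + 978·94
  = 978·4091 − 1001·3997
So 3997⁻¹ ≡ −1001 ≡ 3090 (mod 4091).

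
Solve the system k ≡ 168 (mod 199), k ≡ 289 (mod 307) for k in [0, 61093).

17481

199⁻¹ mod 307: 199×54 ≡ 1 (mod 307), so 199⁻¹ ≡ 54.
k = 168 + 199×((289 − 168)×54 mod 307) = 168 + 199×87 = 17481.
Check: 17481 mod 199 = 168, 17481 mod 307 = 289. ✓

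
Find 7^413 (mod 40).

7

Compute successive squares:
7^1 ≡ 7 (mod 40)
7^2 ≡ 7^2 = 49 ≡ 9 (mod 40)
7^4 ≡ 9^2 = 81 ≡ 1 (mod 40)
7^8 ≡ 1^2 = 1 (mod 40)
7^16 ≡ 1^2 = 1 (mod 40)
7^32 ≡ 1^2 = 1 (mod 40)
7^64 ≡ 1^2 = 1 (mod 40)
7^128 ≡ 1^2 = 1 (mod 40)
7^256 ≡ 1^2 = 1 (mod 40)
7^413 = 7^256 · 7^128 · 7^16 · 7^8 · 7^4 · 7^1 ≡ 1 · 1 · 1 · 1 · 1 · 7 (mod 40).
Accumulate the product:
1 · 1 = 1
1 · 1 = 1
1 · 1 = 1
1 · 1 = 1
1 · 7 = 7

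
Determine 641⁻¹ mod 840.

401

Run the extended Euclidean algorithm:
840 = 1×641 + 199
641 = 3×199 + 44
199 = 4×44 + 23
44 = 1×23 + 21
23 = 1×21 + 2
21 = 10×2 + 1
2 = 2×1 + 0
gcd(641, 840) = 1, so the inverse exists.
Back-substitute for 1:
1 = 1×21 − 10×2
  = −10×23 + 11×21
  = 11×44 − 21×23
  = −21×199 + 95×44
  = 95×641 − 306×199
  = −306×840 + 401×641
So 641⁻¹ ≡ 401 (mod 840).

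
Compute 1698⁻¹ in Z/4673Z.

Apply the Euclidean algorithm and back-substitute:
4673 = 2×1698 + 1277
1698 = 1×1277 + 421
1277 = 3×421 + 14
421 = 30×14 + 1
14 = 14×1 + 0
gcd(1698, 4673) = 1, so the inverse exists.
Back-substitute for 1:
1 = 1×421 − 30×14
  = −30×1277 + 91×421
  = 91×1698 − 121×1277
  = −121×4673 + 333×1698
So 1698⁻¹ ≡ 333 (mod 4673).

333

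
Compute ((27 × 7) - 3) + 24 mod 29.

27 × 7 = 189 ≡ 15 (mod 29)
15 - 3 = 12
12 + 24 = 36 ≡ 7 (mod 29)

7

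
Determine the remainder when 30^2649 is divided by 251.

By square-and-multiply:
2649 in binary is 101001011001, i.e. 2649 = 2048 + 512 + 64 + 16 + 8 + 1.
30^1 ≡ 30 (mod 251)
30^2 ≡ 30^2 = 900 ≡ 147 (mod 251)
30^4 ≡ 147^2 = 21609 ≡ 23 (mod 251)
30^8 ≡ 23^2 = 529 ≡ 27 (mod 251)
30^16 ≡ 27^2 = 729 ≡ 227 (mod 251)
30^32 ≡ 227^2 = 51529 ≡ 74 (mod 251)
30^64 ≡ 74^2 = 5476 ≡ 205 (mod 251)
30^128 ≡ 205^2 = 42025 ≡ 108 (mod 251)
30^256 ≡ 108^2 = 11664 ≡ 118 (mod 251)
30^512 ≡ 118^2 = 13924 ≡ 119 (mod 251)
30^1024 ≡ 119^2 = 14161 ≡ 105 (mod 251)
30^2048 ≡ 105^2 = 11025 ≡ 232 (mod 251)
30^2649 = 30^2048 × 30^512 × 30^64 × 30^16 × 30^8 × 30^1 ≡ 232 × 119 × 205 × 227 × 27 × 30 (mod 251).
Accumulate the product:
232 × 119 = 27608 ≡ 249
249 × 205 = 51045 ≡ 92
92 × 227 = 20884 ≡ 51
51 × 27 = 1377 ≡ 122
122 × 30 = 3660 ≡ 146

146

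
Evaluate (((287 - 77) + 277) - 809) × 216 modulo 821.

233

287 - 77 = 210
210 + 277 = 487
487 - 809 = -322 ≡ 499 (mod 821)
499 × 216 = 107784 ≡ 233 (mod 821)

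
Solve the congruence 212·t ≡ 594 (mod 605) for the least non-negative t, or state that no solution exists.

gcd(212, 605) = 1, so a unique solution mod 605 exists.
212⁻¹ ≡ 488 (mod 605).
t ≡ 488·594 ≡ 77 (mod 605).

77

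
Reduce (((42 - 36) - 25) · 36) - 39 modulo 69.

42 - 36 = 6
6 - 25 = -19 ≡ 50 (mod 69)
50 · 36 = 1800 ≡ 6 (mod 69)
6 - 39 = -33 ≡ 36 (mod 69)

36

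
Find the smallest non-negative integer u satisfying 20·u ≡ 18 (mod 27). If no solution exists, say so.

gcd(20, 27) = 1, so a unique solution mod 27 exists.
20⁻¹ ≡ 23 (mod 27).
u ≡ 23·18 ≡ 9 (mod 27).

9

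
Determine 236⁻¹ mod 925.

Run the extended Euclidean algorithm:
925 = 3·236 + 217
236 = 1·217 + 19
217 = 11·19 + 8
19 = 2·8 + 3
8 = 2·3 + 2
3 = 1·2 + 1
2 = 2·1 + 0
gcd(236, 925) = 1, so the inverse exists.
Bézout: 1 = −87·925 + 341·236.
So 236⁻¹ ≡ 341 (mod 925).

341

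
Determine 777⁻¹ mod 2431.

316

By the extended Euclidean algorithm:
2431 = 3*777 + 100
777 = 7*100 + 77
100 = 1*77 + 23
77 = 3*23 + 8
23 = 2*8 + 7
8 = 1*7 + 1
7 = 7*1 + 0
gcd(777, 2431) = 1, so the inverse exists.
Back-substitute for 1:
1 = 1*8 − 1*7
  = −1*23 + 3*8
  = 3*77 − 10*23
  = −10*100 + 13*77
  = 13*777 − 101*100
  = −101*2431 + 316*777
So 777⁻¹ ≡ 316 (mod 2431).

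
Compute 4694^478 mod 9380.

By square-and-multiply:
478 in binary is 111011110, i.e. 478 = 256 + 128 + 64 + 16 + 8 + 4 + 2.
4694^1 ≡ 4694 (mod 9380)
4694^2 ≡ 4694^2 = 22033636 ≡ 16 (mod 9380)
4694^4 ≡ 16^2 = 256 (mod 9380)
4694^8 ≡ 256^2 = 65536 ≡ 9256 (mod 9380)
4694^16 ≡ 9256^2 = 85673536 ≡ 5996 (mod 9380)
4694^32 ≡ 5996^2 = 35952016 ≡ 7856 (mod 9380)
4694^64 ≡ 7856^2 = 61716736 ≡ 5716 (mod 9380)
4694^128 ≡ 5716^2 = 32672656 ≡ 2116 (mod 9380)
4694^256 ≡ 2116^2 = 4477456 ≡ 3196 (mod 9380)
4694^478 = 4694^256 × 4694^128 × 4694^64 × 4694^16 × 4694^8 × 4694^4 × 4694^2 ≡ 3196 × 2116 × 5716 × 5996 × 9256 × 256 × 16 (mod 9380).
Accumulate the product:
3196 × 2116 = 6762736 ≡ 9136
9136 × 5716 = 52221376 ≡ 2916
2916 × 5996 = 17484336 ≡ 16
16 × 9256 = 148096 ≡ 7396
7396 × 256 = 1893376 ≡ 7996
7996 × 16 = 127936 ≡ 5996

5996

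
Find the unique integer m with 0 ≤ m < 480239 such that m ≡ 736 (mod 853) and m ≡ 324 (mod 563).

853⁻¹ mod 563: 853×530 ≡ 1 (mod 563), so 853⁻¹ ≡ 530.
m = 736 + 853×((324 − 736)×530 mod 563) = 736 + 853×84 = 72388.

72388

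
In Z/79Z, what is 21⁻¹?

79 = 3*21 + 16
21 = 1*16 + 5
16 = 3*5 + 1
5 = 5*1 + 0
gcd(21, 79) = 1, so the inverse exists.
Bézout: 1 = 4*79 − 15*21.
So 21⁻¹ ≡ −15 ≡ 64 (mod 79).

64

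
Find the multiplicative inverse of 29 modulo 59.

57

By the extended Euclidean algorithm:
59 = 2×29 + 1
29 = 29×1 + 0
gcd(29, 59) = 1, so the inverse exists.
Bézout: 1 = 1×59 − 2×29.
So 29⁻¹ ≡ −2 ≡ 57 (mod 59).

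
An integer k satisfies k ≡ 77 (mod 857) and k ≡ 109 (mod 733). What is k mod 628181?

243465

857⁻¹ mod 733: 857·467 ≡ 1 (mod 733), so 857⁻¹ ≡ 467.
k = 77 + 857·((109 − 77)·467 mod 733) = 77 + 857·284 = 243465.
Check: 243465 mod 857 = 77, 243465 mod 733 = 109. ✓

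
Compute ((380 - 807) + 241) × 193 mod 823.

314

380 - 807 = -427 ≡ 396 (mod 823)
396 + 241 = 637
637 × 193 = 122941 ≡ 314 (mod 823)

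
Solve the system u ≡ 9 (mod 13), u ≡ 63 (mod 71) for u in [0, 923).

347

13⁻¹ mod 71: 13·11 ≡ 1 (mod 71), so 13⁻¹ ≡ 11.
u = 9 + 13·((63 − 9)·11 mod 71) = 9 + 13·26 = 347.
Check: 347 mod 13 = 9, 347 mod 71 = 63. ✓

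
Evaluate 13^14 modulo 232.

1

13^1 ≡ 13 (mod 232)
13^2 ≡ 13^2 = 169 (mod 232)
13^4 ≡ 169^2 = 28561 ≡ 25 (mod 232)
13^8 ≡ 25^2 = 625 ≡ 161 (mod 232)
13^14 = 13^8 × 13^4 × 13^2 ≡ 161 × 25 × 169 (mod 232).
Accumulate the product:
161 × 25 = 4025 ≡ 81
81 × 169 = 13689 ≡ 1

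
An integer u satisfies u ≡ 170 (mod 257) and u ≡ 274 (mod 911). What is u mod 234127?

257⁻¹ mod 911: 257*475 ≡ 1 (mod 911), so 257⁻¹ ≡ 475.
u = 170 + 257*((274 − 170)*475 mod 911) = 170 + 257*206 = 53112.

53112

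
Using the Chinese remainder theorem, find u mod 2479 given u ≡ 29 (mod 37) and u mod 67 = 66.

66

37⁻¹ mod 67: 37·29 ≡ 1 (mod 67), so 37⁻¹ ≡ 29.
u = 29 + 37·((66 − 29)·29 mod 67) = 29 + 37·1 = 66.
Check: 66 mod 37 = 29, 66 mod 67 = 66. ✓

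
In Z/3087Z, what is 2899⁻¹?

1954

Apply the Euclidean algorithm and back-substitute:
3087 = 1·2899 + 188
2899 = 15·188 + 79
188 = 2·79 + 30
79 = 2·30 + 19
30 = 1·19 + 11
19 = 1·11 + 8
11 = 1·8 + 3
8 = 2·3 + 2
3 = 1·2 + 1
2 = 2·1 + 0
gcd(2899, 3087) = 1, so the inverse exists.
Bézout: 1 = 1064·3087 − 1133·2899.
So 2899⁻¹ ≡ −1133 ≡ 1954 (mod 3087).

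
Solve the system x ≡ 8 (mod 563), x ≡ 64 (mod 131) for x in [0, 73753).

563⁻¹ mod 131: 563·84 ≡ 1 (mod 131), so 563⁻¹ ≡ 84.
x = 8 + 563·((64 − 8)·84 mod 131) = 8 + 563·119 = 67005.
Check: 67005 mod 563 = 8, 67005 mod 131 = 64. ✓

67005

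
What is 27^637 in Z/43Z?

Using repeated squaring:
27^1 ≡ 27 (mod 43)
27^2 ≡ 27^2 = 729 ≡ 41 (mod 43)
27^4 ≡ 41^2 = 1681 ≡ 4 (mod 43)
27^8 ≡ 4^2 = 16 (mod 43)
27^16 ≡ 16^2 = 256 ≡ 41 (mod 43)
27^32 ≡ 41^2 = 1681 ≡ 4 (mod 43)
27^64 ≡ 4^2 = 16 (mod 43)
27^128 ≡ 16^2 = 256 ≡ 41 (mod 43)
27^256 ≡ 41^2 = 1681 ≡ 4 (mod 43)
27^512 ≡ 4^2 = 16 (mod 43)
27^637 = 27^512 × 27^64 × 27^32 × 27^16 × 27^8 × 27^4 × 27^1 ≡ 16 × 16 × 4 × 41 × 16 × 4 × 27 (mod 43).
Accumulate the product:
16 × 16 = 256 ≡ 41
41 × 4 = 164 ≡ 35
35 × 41 = 1435 ≡ 16
16 × 16 = 256 ≡ 41
41 × 4 = 164 ≡ 35
35 × 27 = 945 ≡ 42

42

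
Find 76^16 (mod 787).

By square-and-multiply:
76^1 ≡ 76 (mod 787)
76^2 ≡ 76^2 = 5776 ≡ 267 (mod 787)
76^4 ≡ 267^2 = 71289 ≡ 459 (mod 787)
76^8 ≡ 459^2 = 210681 ≡ 552 (mod 787)
76^16 ≡ 552^2 = 304704 ≡ 135 (mod 787)
So 76^16 ≡ 135 (mod 787).

135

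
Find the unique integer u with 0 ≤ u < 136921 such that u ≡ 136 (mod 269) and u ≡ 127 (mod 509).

269⁻¹ mod 509: 269×316 ≡ 1 (mod 509), so 269⁻¹ ≡ 316.
u = 136 + 269×((127 − 136)×316 mod 509) = 136 + 269×210 = 56626.

56626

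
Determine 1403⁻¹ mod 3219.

530

Apply the Euclidean algorithm and back-substitute:
3219 = 2×1403 + 413
1403 = 3×413 + 164
413 = 2×164 + 85
164 = 1×85 + 79
85 = 1×79 + 6
79 = 13×6 + 1
6 = 6×1 + 0
gcd(1403, 3219) = 1, so the inverse exists.
Back-substitute for 1:
1 = 1×79 − 13×6
  = −13×85 + 14×79
  = 14×164 − 27×85
  = −27×413 + 68×164
  = 68×1403 − 231×413
  = −231×3219 + 530×1403
So 1403⁻¹ ≡ 530 (mod 3219).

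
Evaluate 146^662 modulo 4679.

662 in binary is 1010010110, i.e. 662 = 512 + 128 + 16 + 4 + 2.
146^1 ≡ 146 (mod 4679)
146^2 ≡ 146^2 = 21316 ≡ 2600 (mod 4679)
146^4 ≡ 2600^2 = 6760000 ≡ 3524 (mod 4679)
146^8 ≡ 3524^2 = 12418576 ≡ 510 (mod 4679)
146^16 ≡ 510^2 = 260100 ≡ 2755 (mod 4679)
146^32 ≡ 2755^2 = 7590025 ≡ 687 (mod 4679)
146^64 ≡ 687^2 = 471969 ≡ 4069 (mod 4679)
146^128 ≡ 4069^2 = 16556761 ≡ 2459 (mod 4679)
146^256 ≡ 2459^2 = 6046681 ≡ 1413 (mod 4679)
146^512 ≡ 1413^2 = 1996569 ≡ 3315 (mod 4679)
146^662 = 146^512 × 146^128 × 146^16 × 146^4 × 146^2 ≡ 3315 × 2459 × 2755 × 3524 × 2600 (mod 4679).
Accumulate the product:
3315 × 2459 = 8151585 ≡ 767
767 × 2755 = 2113085 ≡ 2856
2856 × 3524 = 10064544 ≡ 15
15 × 2600 = 39000 ≡ 1568

1568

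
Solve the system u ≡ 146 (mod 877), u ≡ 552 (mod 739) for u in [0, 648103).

519330

877⁻¹ mod 739: 877×573 ≡ 1 (mod 739), so 877⁻¹ ≡ 573.
u = 146 + 877×((552 − 146)×573 mod 739) = 146 + 877×592 = 519330.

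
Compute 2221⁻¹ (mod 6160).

4421

Run the extended Euclidean algorithm:
6160 = 2·2221 + 1718
2221 = 1·1718 + 503
1718 = 3·503 + 209
503 = 2·209 + 85
209 = 2·85 + 39
85 = 2·39 + 7
39 = 5·7 + 4
7 = 1·4 + 3
4 = 1·3 + 1
3 = 3·1 + 0
gcd(2221, 6160) = 1, so the inverse exists.
Back-substitute for 1:
1 = 1·4 − 1·3
  = −1·7 + 2·4
  = 2·39 − 11·7
  = −11·85 + 24·39
  = 24·209 − 59·85
  = −59·503 + 142·209
  = 142·1718 − 485·503
  = −485·2221 + 627·1718
  = 627·6160 − 1739·2221
So 2221⁻¹ ≡ −1739 ≡ 4421 (mod 6160).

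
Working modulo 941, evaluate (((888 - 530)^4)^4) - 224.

794

888 - 530 = 358
(358)^4 ≡ 527 (mod 941)
(527)^4 ≡ 77 (mod 941)
77 - 224 = -147 ≡ 794 (mod 941)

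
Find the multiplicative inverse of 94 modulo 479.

479 = 5·94 + 9
94 = 10·9 + 4
9 = 2·4 + 1
4 = 4·1 + 0
gcd(94, 479) = 1, so the inverse exists.
Back-substitute for 1:
1 = 1·9 − 2·4
  = −2·94 + 21·9
  = 21·479 − 107·94
So 94⁻¹ ≡ −107 ≡ 372 (mod 479).

372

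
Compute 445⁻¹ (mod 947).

515

Run the extended Euclidean algorithm:
947 = 2×445 + 57
445 = 7×57 + 46
57 = 1×46 + 11
46 = 4×11 + 2
11 = 5×2 + 1
2 = 2×1 + 0
gcd(445, 947) = 1, so the inverse exists.
Bézout: 1 = 203×947 − 432×445.
So 445⁻¹ ≡ −432 ≡ 515 (mod 947).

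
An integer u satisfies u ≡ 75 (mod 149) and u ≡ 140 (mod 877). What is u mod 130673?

149⁻¹ mod 877: 149×671 ≡ 1 (mod 877), so 149⁻¹ ≡ 671.
u = 75 + 149×((140 − 75)×671 mod 877) = 75 + 149×642 = 95733.

95733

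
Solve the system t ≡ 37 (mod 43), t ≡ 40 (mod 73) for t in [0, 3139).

43⁻¹ mod 73: 43·17 ≡ 1 (mod 73), so 43⁻¹ ≡ 17.
t = 37 + 43·((40 − 37)·17 mod 73) = 37 + 43·51 = 2230.
Check: 2230 mod 43 = 37, 2230 mod 73 = 40. ✓

2230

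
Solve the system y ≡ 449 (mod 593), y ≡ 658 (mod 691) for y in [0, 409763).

593⁻¹ mod 691: 593·416 ≡ 1 (mod 691), so 593⁻¹ ≡ 416.
y = 449 + 593·((658 − 449)·416 mod 691) = 449 + 593·569 = 337866.
Check: 337866 mod 593 = 449, 337866 mod 691 = 658. ✓

337866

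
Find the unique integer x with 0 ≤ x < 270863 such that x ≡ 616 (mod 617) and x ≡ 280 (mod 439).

185099

617⁻¹ mod 439: 617×37 ≡ 1 (mod 439), so 617⁻¹ ≡ 37.
x = 616 + 617×((280 − 616)×37 mod 439) = 616 + 617×299 = 185099.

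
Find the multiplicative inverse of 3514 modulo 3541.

918

Run the extended Euclidean algorithm:
3541 = 1*3514 + 27
3514 = 130*27 + 4
27 = 6*4 + 3
4 = 1*3 + 1
3 = 3*1 + 0
gcd(3514, 3541) = 1, so the inverse exists.
Back-substitute for 1:
1 = 1*4 − 1*3
  = −1*27 + 7*4
  = 7*3514 − 911*27
  = −911*3541 + 918*3514
So 3514⁻¹ ≡ 918 (mod 3541).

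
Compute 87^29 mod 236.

Using repeated squaring:
29 in binary is 11101, i.e. 29 = 16 + 8 + 4 + 1.
87^1 ≡ 87 (mod 236)
87^2 ≡ 87^2 = 7569 ≡ 17 (mod 236)
87^4 ≡ 17^2 = 289 ≡ 53 (mod 236)
87^8 ≡ 53^2 = 2809 ≡ 213 (mod 236)
87^16 ≡ 213^2 = 45369 ≡ 57 (mod 236)
87^29 = 87^16 · 87^8 · 87^4 · 87^1 ≡ 57 · 213 · 53 · 87 (mod 236).
Accumulate the product:
57 · 213 = 12141 ≡ 105
105 · 53 = 5565 ≡ 137
137 · 87 = 11919 ≡ 119

119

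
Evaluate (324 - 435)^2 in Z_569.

372

324 - 435 = -111 ≡ 458 (mod 569)
(458)^2 ≡ 372 (mod 569)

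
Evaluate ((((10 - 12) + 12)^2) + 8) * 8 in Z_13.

6

10 - 12 = -2 ≡ 11 (mod 13)
11 + 12 = 23 ≡ 10 (mod 13)
(10)^2 ≡ 9 (mod 13)
9 + 8 = 17 ≡ 4 (mod 13)
4 * 8 = 32 ≡ 6 (mod 13)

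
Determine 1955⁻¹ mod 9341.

Apply the Euclidean algorithm and back-substitute:
9341 = 4*1955 + 1521
1955 = 1*1521 + 434
1521 = 3*434 + 219
434 = 1*219 + 215
219 = 1*215 + 4
215 = 53*4 + 3
4 = 1*3 + 1
3 = 3*1 + 0
gcd(1955, 9341) = 1, so the inverse exists.
Back-substitute for 1:
1 = 1*4 − 1*3
  = −1*215 + 54*4
  = 54*219 − 55*215
  = −55*434 + 109*219
  = 109*1521 − 382*434
  = −382*1955 + 491*1521
  = 491*9341 − 2346*1955
So 1955⁻¹ ≡ −2346 ≡ 6995 (mod 9341).

6995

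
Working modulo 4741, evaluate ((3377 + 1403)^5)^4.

3377 + 1403 = 4780 ≡ 39 (mod 4741)
(39)^5 ≡ 2969 (mod 4741)
(2969)^4 ≡ 2806 (mod 4741)

2806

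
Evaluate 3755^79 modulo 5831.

By square-and-multiply:
79 in binary is 1001111, i.e. 79 = 64 + 8 + 4 + 2 + 1.
3755^1 ≡ 3755 (mod 5831)
3755^2 ≡ 3755^2 = 14100025 ≡ 667 (mod 5831)
3755^4 ≡ 667^2 = 444889 ≡ 1733 (mod 5831)
3755^8 ≡ 1733^2 = 3003289 ≡ 324 (mod 5831)
3755^16 ≡ 324^2 = 104976 ≡ 18 (mod 5831)
3755^32 ≡ 18^2 = 324 (mod 5831)
3755^64 ≡ 324^2 = 104976 ≡ 18 (mod 5831)
3755^79 = 3755^64 * 3755^8 * 3755^4 * 3755^2 * 3755^1 ≡ 18 * 324 * 1733 * 667 * 3755 (mod 5831).
Accumulate the product:
18 * 324 = 5832 ≡ 1
1 * 1733 = 1733
1733 * 667 = 1155911 ≡ 1373
1373 * 3755 = 5155615 ≡ 1011

1011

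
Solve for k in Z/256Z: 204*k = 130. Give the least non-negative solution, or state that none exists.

gcd(204, 256) = 4, and 4 does not divide 130.
So the congruence has no solution.

no solution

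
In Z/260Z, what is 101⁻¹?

121

By the extended Euclidean algorithm:
260 = 2·101 + 58
101 = 1·58 + 43
58 = 1·43 + 15
43 = 2·15 + 13
15 = 1·13 + 2
13 = 6·2 + 1
2 = 2·1 + 0
gcd(101, 260) = 1, so the inverse exists.
Back-substitute for 1:
1 = 1·13 − 6·2
  = −6·15 + 7·13
  = 7·43 − 20·15
  = −20·58 + 27·43
  = 27·101 − 47·58
  = −47·260 + 121·101
So 101⁻¹ ≡ 121 (mod 260).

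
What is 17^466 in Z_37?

21

466 in binary is 111010010, i.e. 466 = 256 + 128 + 64 + 16 + 2.
17^1 ≡ 17 (mod 37)
17^2 ≡ 17^2 = 289 ≡ 30 (mod 37)
17^4 ≡ 30^2 = 900 ≡ 12 (mod 37)
17^8 ≡ 12^2 = 144 ≡ 33 (mod 37)
17^16 ≡ 33^2 = 1089 ≡ 16 (mod 37)
17^32 ≡ 16^2 = 256 ≡ 34 (mod 37)
17^64 ≡ 34^2 = 1156 ≡ 9 (mod 37)
17^128 ≡ 9^2 = 81 ≡ 7 (mod 37)
17^256 ≡ 7^2 = 49 ≡ 12 (mod 37)
17^466 = 17^256 * 17^128 * 17^64 * 17^16 * 17^2 ≡ 12 * 7 * 9 * 16 * 30 (mod 37).
Accumulate the product:
12 * 7 = 84 ≡ 10
10 * 9 = 90 ≡ 16
16 * 16 = 256 ≡ 34
34 * 30 = 1020 ≡ 21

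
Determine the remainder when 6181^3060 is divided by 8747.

By square-and-multiply:
6181^1 ≡ 6181 (mod 8747)
6181^2 ≡ 6181^2 = 38204761 ≡ 6612 (mod 8747)
6181^4 ≡ 6612^2 = 43718544 ≡ 1038 (mod 8747)
6181^8 ≡ 1038^2 = 1077444 ≡ 1563 (mod 8747)
6181^16 ≡ 1563^2 = 2442969 ≡ 2556 (mod 8747)
6181^32 ≡ 2556^2 = 6533136 ≡ 7874 (mod 8747)
6181^64 ≡ 7874^2 = 61999876 ≡ 1140 (mod 8747)
6181^128 ≡ 1140^2 = 1299600 ≡ 5044 (mod 8747)
6181^256 ≡ 5044^2 = 25441936 ≡ 5660 (mod 8747)
6181^512 ≡ 5660^2 = 32035600 ≡ 4086 (mod 8747)
6181^1024 ≡ 4086^2 = 16695396 ≡ 6120 (mod 8747)
6181^2048 ≡ 6120^2 = 37454400 ≡ 8493 (mod 8747)
6181^3060 = 6181^2048 × 6181^512 × 6181^256 × 6181^128 × 6181^64 × 6181^32 × 6181^16 × 6181^4 ≡ 8493 × 4086 × 5660 × 5044 × 1140 × 7874 × 2556 × 1038 (mod 8747).
Accumulate the product:
8493 × 4086 = 34702398 ≡ 3049
3049 × 5660 = 17257340 ≡ 8256
8256 × 5044 = 41643264 ≡ 7544
7544 × 1140 = 8600160 ≡ 1859
1859 × 7874 = 14637766 ≡ 4035
4035 × 2556 = 10313460 ≡ 747
747 × 1038 = 775386 ≡ 5650

5650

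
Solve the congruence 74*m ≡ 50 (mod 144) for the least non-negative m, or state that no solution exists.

gcd(74, 144) = 2, and 2 | 50, so solutions exist.
Divide through by 2: 37*m ≡ 25 mod 72.
37⁻¹ ≡ 37 (mod 72).
m ≡ 37*25 ≡ 61 (mod 72).
The smallest non-negative solution is m = 61.

61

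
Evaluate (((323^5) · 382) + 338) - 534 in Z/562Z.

(323)^5 ≡ 99 (mod 562)
99 · 382 = 37818 ≡ 164 (mod 562)
164 + 338 = 502
502 - 534 = -32 ≡ 530 (mod 562)

530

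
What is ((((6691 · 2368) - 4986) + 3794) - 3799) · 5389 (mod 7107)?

6691 · 2368 = 15844288 ≡ 2785 (mod 7107)
2785 - 4986 = -2201 ≡ 4906 (mod 7107)
4906 + 3794 = 8700 ≡ 1593 (mod 7107)
1593 - 3799 = -2206 ≡ 4901 (mod 7107)
4901 · 5389 = 26411489 ≡ 1877 (mod 7107)

1877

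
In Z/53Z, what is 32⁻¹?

5

By the extended Euclidean algorithm:
53 = 1*32 + 21
32 = 1*21 + 11
21 = 1*11 + 10
11 = 1*10 + 1
10 = 10*1 + 0
gcd(32, 53) = 1, so the inverse exists.
Back-substitute for 1:
1 = 1*11 − 1*10
  = −1*21 + 2*11
  = 2*32 − 3*21
  = −3*53 + 5*32
So 32⁻¹ ≡ 5 (mod 53).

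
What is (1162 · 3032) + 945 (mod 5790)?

3809

1162 · 3032 = 3523184 ≡ 2864 (mod 5790)
2864 + 945 = 3809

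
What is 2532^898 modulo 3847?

3080

898 in binary is 1110000010, i.e. 898 = 512 + 256 + 128 + 2.
2532^1 ≡ 2532 (mod 3847)
2532^2 ≡ 2532^2 = 6411024 ≡ 1922 (mod 3847)
2532^4 ≡ 1922^2 = 3694084 ≡ 964 (mod 3847)
2532^8 ≡ 964^2 = 929296 ≡ 2169 (mod 3847)
2532^16 ≡ 2169^2 = 4704561 ≡ 3527 (mod 3847)
2532^32 ≡ 3527^2 = 12439729 ≡ 2378 (mod 3847)
2532^64 ≡ 2378^2 = 5654884 ≡ 3641 (mod 3847)
2532^128 ≡ 3641^2 = 13256881 ≡ 119 (mod 3847)
2532^256 ≡ 119^2 = 14161 ≡ 2620 (mod 3847)
2532^512 ≡ 2620^2 = 6864400 ≡ 1352 (mod 3847)
2532^898 = 2532^512 * 2532^256 * 2532^128 * 2532^2 ≡ 1352 * 2620 * 119 * 1922 (mod 3847).
Accumulate the product:
1352 * 2620 = 3542240 ≡ 3000
3000 * 119 = 357000 ≡ 3076
3076 * 1922 = 5912072 ≡ 3080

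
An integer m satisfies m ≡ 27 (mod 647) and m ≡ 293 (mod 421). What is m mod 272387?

647⁻¹ mod 421: 647*326 ≡ 1 (mod 421), so 647⁻¹ ≡ 326.
m = 27 + 647*((293 − 27)*326 mod 421) = 27 + 647*411 = 265944.

265944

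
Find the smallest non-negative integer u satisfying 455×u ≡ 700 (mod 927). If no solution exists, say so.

572

gcd(455, 927) = 1, so a unique solution mod 927 exists.
455⁻¹ ≡ 218 (mod 927).
u ≡ 218×700 ≡ 572 (mod 927).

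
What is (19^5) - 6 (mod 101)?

78

(19)^5 ≡ 84 (mod 101)
84 - 6 = 78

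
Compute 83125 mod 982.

83125 = 84·982 + 637, so 83125 ≡ 637 (mod 982).

637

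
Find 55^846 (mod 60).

55^1 ≡ 55 (mod 60)
55^2 ≡ 55^2 = 3025 ≡ 25 (mod 60)
55^4 ≡ 25^2 = 625 ≡ 25 (mod 60)
55^8 ≡ 25^2 = 625 ≡ 25 (mod 60)
55^16 ≡ 25^2 = 625 ≡ 25 (mod 60)
55^32 ≡ 25^2 = 625 ≡ 25 (mod 60)
55^64 ≡ 25^2 = 625 ≡ 25 (mod 60)
55^128 ≡ 25^2 = 625 ≡ 25 (mod 60)
55^256 ≡ 25^2 = 625 ≡ 25 (mod 60)
55^512 ≡ 25^2 = 625 ≡ 25 (mod 60)
55^846 = 55^512 × 55^256 × 55^64 × 55^8 × 55^4 × 55^2 ≡ 25 × 25 × 25 × 25 × 25 × 25 (mod 60).
Accumulate the product:
25 × 25 = 625 ≡ 25
25 × 25 = 625 ≡ 25
25 × 25 = 625 ≡ 25
25 × 25 = 625 ≡ 25
25 × 25 = 625 ≡ 25

25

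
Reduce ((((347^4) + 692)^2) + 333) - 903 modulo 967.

467

(347)^4 ≡ 548 (mod 967)
548 + 692 = 1240 ≡ 273 (mod 967)
(273)^2 ≡ 70 (mod 967)
70 + 333 = 403
403 - 903 = -500 ≡ 467 (mod 967)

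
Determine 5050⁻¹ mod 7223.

4381

By the extended Euclidean algorithm:
7223 = 1·5050 + 2173
5050 = 2·2173 + 704
2173 = 3·704 + 61
704 = 11·61 + 33
61 = 1·33 + 28
33 = 1·28 + 5
28 = 5·5 + 3
5 = 1·3 + 2
3 = 1·2 + 1
2 = 2·1 + 0
gcd(5050, 7223) = 1, so the inverse exists.
Back-substitute for 1:
1 = 1·3 − 1·2
  = −1·5 + 2·3
  = 2·28 − 11·5
  = −11·33 + 13·28
  = 13·61 − 24·33
  = −24·704 + 277·61
  = 277·2173 − 855·704
  = −855·5050 + 1987·2173
  = 1987·7223 − 2842·5050
So 5050⁻¹ ≡ −2842 ≡ 4381 (mod 7223).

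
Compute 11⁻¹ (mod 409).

409 = 37×11 + 2
11 = 5×2 + 1
2 = 2×1 + 0
gcd(11, 409) = 1, so the inverse exists.
Back-substitute for 1:
1 = 1×11 − 5×2
  = −5×409 + 186×11
So 11⁻¹ ≡ 186 (mod 409).

186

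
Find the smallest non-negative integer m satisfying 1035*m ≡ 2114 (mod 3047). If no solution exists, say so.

gcd(1035, 3047) = 1, so a unique solution mod 3047 exists.
1035⁻¹ ≡ 683 (mod 3047).
m ≡ 683*2114 ≡ 2631 (mod 3047).

2631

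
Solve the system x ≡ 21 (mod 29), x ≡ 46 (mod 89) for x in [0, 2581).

224

29⁻¹ mod 89: 29·43 ≡ 1 (mod 89), so 29⁻¹ ≡ 43.
x = 21 + 29·((46 − 21)·43 mod 89) = 21 + 29·7 = 224.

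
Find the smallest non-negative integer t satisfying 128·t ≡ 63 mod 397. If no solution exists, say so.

16

gcd(128, 397) = 1, so a unique solution mod 397 exists.
128⁻¹ ≡ 183 (mod 397).
t ≡ 183·63 ≡ 16 (mod 397).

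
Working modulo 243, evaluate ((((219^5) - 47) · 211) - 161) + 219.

(219)^5 ≡ 0 (mod 243)
0 - 47 = -47 ≡ 196 (mod 243)
196 · 211 = 41356 ≡ 46 (mod 243)
46 - 161 = -115 ≡ 128 (mod 243)
128 + 219 = 347 ≡ 104 (mod 243)

104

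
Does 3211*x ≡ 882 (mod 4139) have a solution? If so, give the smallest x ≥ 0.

gcd(3211, 4139) = 1, so a unique solution mod 4139 exists.
3211⁻¹ ≡ 727 (mod 4139).
x ≡ 727*882 ≡ 3808 (mod 4139).

3808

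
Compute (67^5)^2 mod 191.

6

(67)^5 ≡ 160 (mod 191)
(160)^2 ≡ 6 (mod 191)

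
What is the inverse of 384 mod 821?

821 = 2·384 + 53
384 = 7·53 + 13
53 = 4·13 + 1
13 = 13·1 + 0
gcd(384, 821) = 1, so the inverse exists.
Back-substitute for 1:
1 = 1·53 − 4·13
  = −4·384 + 29·53
  = 29·821 − 62·384
So 384⁻¹ ≡ −62 ≡ 759 (mod 821).

759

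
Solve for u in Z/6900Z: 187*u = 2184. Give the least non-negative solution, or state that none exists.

gcd(187, 6900) = 1, so a unique solution mod 6900 exists.
187⁻¹ ≡ 4723 (mod 6900).
u ≡ 4723*2184 ≡ 6432 (mod 6900).

6432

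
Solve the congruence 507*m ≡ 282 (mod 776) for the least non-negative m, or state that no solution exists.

gcd(507, 776) = 1, so a unique solution mod 776 exists.
507⁻¹ ≡ 75 (mod 776).
m ≡ 75*282 ≡ 198 (mod 776).

198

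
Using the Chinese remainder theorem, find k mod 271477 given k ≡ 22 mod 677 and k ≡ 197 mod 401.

677⁻¹ mod 401: 677×324 ≡ 1 (mod 401), so 677⁻¹ ≡ 324.
k = 22 + 677×((197 − 22)×324 mod 401) = 22 + 677×159 = 107665.

107665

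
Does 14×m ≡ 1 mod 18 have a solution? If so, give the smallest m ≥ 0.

no solution

gcd(14, 18) = 2, and 2 does not divide 1.
So the congruence has no solution.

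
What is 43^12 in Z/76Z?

49

Using repeated squaring:
43^1 ≡ 43 (mod 76)
43^2 ≡ 43^2 = 1849 ≡ 25 (mod 76)
43^4 ≡ 25^2 = 625 ≡ 17 (mod 76)
43^8 ≡ 17^2 = 289 ≡ 61 (mod 76)
43^12 = 43^8 × 43^4 ≡ 61 × 17 (mod 76).
61 × 17 = 1037 ≡ 49 (mod 76).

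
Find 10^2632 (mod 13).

3

By square-and-multiply:
2632 in binary is 101001001000, i.e. 2632 = 2048 + 512 + 64 + 8.
10^1 ≡ 10 (mod 13)
10^2 ≡ 10^2 = 100 ≡ 9 (mod 13)
10^4 ≡ 9^2 = 81 ≡ 3 (mod 13)
10^8 ≡ 3^2 = 9 (mod 13)
10^16 ≡ 9^2 = 81 ≡ 3 (mod 13)
10^32 ≡ 3^2 = 9 (mod 13)
10^64 ≡ 9^2 = 81 ≡ 3 (mod 13)
10^128 ≡ 3^2 = 9 (mod 13)
10^256 ≡ 9^2 = 81 ≡ 3 (mod 13)
10^512 ≡ 3^2 = 9 (mod 13)
10^1024 ≡ 9^2 = 81 ≡ 3 (mod 13)
10^2048 ≡ 3^2 = 9 (mod 13)
10^2632 = 10^2048 * 10^512 * 10^64 * 10^8 ≡ 9 * 9 * 3 * 9 (mod 13).
Accumulate the product:
9 * 9 = 81 ≡ 3
3 * 3 = 9
9 * 9 = 81 ≡ 3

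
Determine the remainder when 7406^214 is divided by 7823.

Compute successive squares:
214 in binary is 11010110, i.e. 214 = 128 + 64 + 16 + 4 + 2.
7406^1 ≡ 7406 (mod 7823)
7406^2 ≡ 7406^2 = 54848836 ≡ 1783 (mod 7823)
7406^4 ≡ 1783^2 = 3179089 ≡ 2951 (mod 7823)
7406^8 ≡ 2951^2 = 8708401 ≡ 1402 (mod 7823)
7406^16 ≡ 1402^2 = 1965604 ≡ 2031 (mod 7823)
7406^32 ≡ 2031^2 = 4124961 ≡ 2240 (mod 7823)
7406^64 ≡ 2240^2 = 5017600 ≡ 3057 (mod 7823)
7406^128 ≡ 3057^2 = 9345249 ≡ 4587 (mod 7823)
7406^214 = 7406^128 × 7406^64 × 7406^16 × 7406^4 × 7406^2 ≡ 4587 × 3057 × 2031 × 2951 × 1783 (mod 7823).
Accumulate the product:
4587 × 3057 = 14022459 ≡ 3643
3643 × 2031 = 7398933 ≡ 6198
6198 × 2951 = 18290298 ≡ 124
124 × 1783 = 221092 ≡ 2048

2048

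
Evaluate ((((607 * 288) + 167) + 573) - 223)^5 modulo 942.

607 * 288 = 174816 ≡ 546 (mod 942)
546 + 167 = 713
713 + 573 = 1286 ≡ 344 (mod 942)
344 - 223 = 121
(121)^5 ≡ 19 (mod 942)

19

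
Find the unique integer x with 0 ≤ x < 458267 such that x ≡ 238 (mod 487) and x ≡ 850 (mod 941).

487⁻¹ mod 941: 487×827 ≡ 1 (mod 941), so 487⁻¹ ≡ 827.
x = 238 + 487×((850 − 238)×827 mod 941) = 238 + 487×807 = 393247.
Check: 393247 mod 487 = 238, 393247 mod 941 = 850. ✓

393247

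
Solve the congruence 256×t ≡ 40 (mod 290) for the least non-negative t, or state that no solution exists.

50

gcd(256, 290) = 2, and 2 | 40, so solutions exist.
Divide through by 2: 128×t ≡ 20 (mod 145).
128⁻¹ ≡ 17 (mod 145).
t ≡ 17×20 ≡ 50 (mod 145).
The smallest non-negative solution is t = 50.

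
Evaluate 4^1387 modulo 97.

1387 in binary is 10101101011, i.e. 1387 = 1024 + 256 + 64 + 32 + 8 + 2 + 1.
4^1 ≡ 4 (mod 97)
4^2 ≡ 4^2 = 16 (mod 97)
4^4 ≡ 16^2 = 256 ≡ 62 (mod 97)
4^8 ≡ 62^2 = 3844 ≡ 61 (mod 97)
4^16 ≡ 61^2 = 3721 ≡ 35 (mod 97)
4^32 ≡ 35^2 = 1225 ≡ 61 (mod 97)
4^64 ≡ 61^2 = 3721 ≡ 35 (mod 97)
4^128 ≡ 35^2 = 1225 ≡ 61 (mod 97)
4^256 ≡ 61^2 = 3721 ≡ 35 (mod 97)
4^512 ≡ 35^2 = 1225 ≡ 61 (mod 97)
4^1024 ≡ 61^2 = 3721 ≡ 35 (mod 97)
4^1387 = 4^1024 × 4^256 × 4^64 × 4^32 × 4^8 × 4^2 × 4^1 ≡ 35 × 35 × 35 × 61 × 61 × 16 × 4 (mod 97).
Accumulate the product:
35 × 35 = 1225 ≡ 61
61 × 35 = 2135 ≡ 1
1 × 61 = 61
61 × 61 = 3721 ≡ 35
35 × 16 = 560 ≡ 75
75 × 4 = 300 ≡ 9

9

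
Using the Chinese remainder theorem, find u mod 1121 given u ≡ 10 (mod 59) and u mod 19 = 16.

59⁻¹ mod 19: 59*10 ≡ 1 (mod 19), so 59⁻¹ ≡ 10.
u = 10 + 59*((16 − 10)*10 mod 19) = 10 + 59*3 = 187.

187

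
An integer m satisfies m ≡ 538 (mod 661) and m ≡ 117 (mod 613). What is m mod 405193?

3182

661⁻¹ mod 613: 661*447 ≡ 1 (mod 613), so 661⁻¹ ≡ 447.
m = 538 + 661*((117 − 538)*447 mod 613) = 538 + 661*4 = 3182.
Check: 3182 mod 661 = 538, 3182 mod 613 = 117. ✓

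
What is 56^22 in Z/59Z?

15

22 in binary is 10110, i.e. 22 = 16 + 4 + 2.
56^1 ≡ 56 (mod 59)
56^2 ≡ 56^2 = 3136 ≡ 9 (mod 59)
56^4 ≡ 9^2 = 81 ≡ 22 (mod 59)
56^8 ≡ 22^2 = 484 ≡ 12 (mod 59)
56^16 ≡ 12^2 = 144 ≡ 26 (mod 59)
56^22 = 56^16 × 56^4 × 56^2 ≡ 26 × 22 × 9 (mod 59).
Accumulate the product:
26 × 22 = 572 ≡ 41
41 × 9 = 369 ≡ 15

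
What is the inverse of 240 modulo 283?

Run the extended Euclidean algorithm:
283 = 1·240 + 43
240 = 5·43 + 25
43 = 1·25 + 18
25 = 1·18 + 7
18 = 2·7 + 4
7 = 1·4 + 3
4 = 1·3 + 1
3 = 3·1 + 0
gcd(240, 283) = 1, so the inverse exists.
Back-substitute for 1:
1 = 1·4 − 1·3
  = −1·7 + 2·4
  = 2·18 − 5·7
  = −5·25 + 7·18
  = 7·43 − 12·25
  = −12·240 + 67·43
  = 67·283 − 79·240
So 240⁻¹ ≡ −79 ≡ 204 (mod 283).

204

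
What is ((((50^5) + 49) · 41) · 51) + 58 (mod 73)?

(50)^5 ≡ 67 (mod 73)
67 + 49 = 116 ≡ 43 (mod 73)
43 · 41 = 1763 ≡ 11 (mod 73)
11 · 51 = 561 ≡ 50 (mod 73)
50 + 58 = 108 ≡ 35 (mod 73)

35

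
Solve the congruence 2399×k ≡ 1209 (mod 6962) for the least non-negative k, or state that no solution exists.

gcd(2399, 6962) = 1, so a unique solution mod 6962 exists.
2399⁻¹ ≡ 6251 (mod 6962).
k ≡ 6251×1209 ≡ 3689 (mod 6962).

3689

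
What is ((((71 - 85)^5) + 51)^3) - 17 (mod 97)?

52

71 - 85 = -14 ≡ 83 (mod 97)
(83)^5 ≡ 41 (mod 97)
41 + 51 = 92
(92)^3 ≡ 69 (mod 97)
69 - 17 = 52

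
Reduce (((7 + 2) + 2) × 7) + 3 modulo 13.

7 + 2 = 9
9 + 2 = 11
11 × 7 = 77 ≡ 12 (mod 13)
12 + 3 = 15 ≡ 2 (mod 13)

2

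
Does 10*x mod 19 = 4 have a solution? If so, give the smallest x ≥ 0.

8

gcd(10, 19) = 1, so a unique solution mod 19 exists.
10⁻¹ ≡ 2 (mod 19).
x ≡ 2*4 ≡ 8 (mod 19).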